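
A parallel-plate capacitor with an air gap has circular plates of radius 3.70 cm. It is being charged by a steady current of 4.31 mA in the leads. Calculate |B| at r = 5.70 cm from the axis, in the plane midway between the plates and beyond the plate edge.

By continuity the displacement current in the gap matches the conduction current: I_d = 4.31×10^-3 A.
For r ≥ R the full I_d is enclosed: B = μ₀ I_d/(2πr) = (4π×10^-7)(4.31×10^-3)/(2π·0.0570) = 1.51×10^-8 T.

1.51×10^-8 T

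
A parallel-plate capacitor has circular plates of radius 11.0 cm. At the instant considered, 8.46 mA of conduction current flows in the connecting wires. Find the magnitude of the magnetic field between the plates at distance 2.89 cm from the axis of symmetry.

4.04×10^-9 T

No conduction current crosses the gap, so I_d there equals the 8.46×10^-3 A in the leads.
∮B·dl = μ₀ I_d,enc with I_d,enc = I_d r²/R² = 5.840×10^-4 A; so B = μ₀ I_d,enc/(2πr) = 4.04×10^-9 T.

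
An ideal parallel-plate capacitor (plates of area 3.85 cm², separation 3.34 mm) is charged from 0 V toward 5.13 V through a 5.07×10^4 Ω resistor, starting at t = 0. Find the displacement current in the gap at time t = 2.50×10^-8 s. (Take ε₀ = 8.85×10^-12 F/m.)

6.24×10^-5 A

With C = ε₀A/d = (8.85×10^-12)(3.85×10^-4)/(3.34×10^-3) = 1.020×10^-12 F, the time constant is τ = RC = 5.171×10^-8 s, so t/τ = 0.4835 and e^(−t/τ) = 0.6166.
I_d = I_cond = (V₀/R) e^(−t/τ) = (1.012×10^-4)(0.6166) = 6.24×10^-5 A.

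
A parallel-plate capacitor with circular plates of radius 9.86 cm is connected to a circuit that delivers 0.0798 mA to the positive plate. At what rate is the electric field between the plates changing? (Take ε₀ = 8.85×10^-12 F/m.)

Charge continuity gives I_d = I = 7.98×10^-5 A between the plates.
Inverting I_d = ε₀ A dE/dt gives dE/dt = 7.98×10^-5 / (8.85×10^-12 · 0.03054) = 2.95×10^8 V/(m·s).

2.95×10^8 V/(m·s)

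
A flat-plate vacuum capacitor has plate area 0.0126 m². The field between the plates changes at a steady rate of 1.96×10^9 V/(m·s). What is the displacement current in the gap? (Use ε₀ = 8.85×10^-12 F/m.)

2.19×10^-4 A

With a uniform field, Φ_E = EA, so I_d = ε₀ A dE/dt = 2.19×10^-4 A.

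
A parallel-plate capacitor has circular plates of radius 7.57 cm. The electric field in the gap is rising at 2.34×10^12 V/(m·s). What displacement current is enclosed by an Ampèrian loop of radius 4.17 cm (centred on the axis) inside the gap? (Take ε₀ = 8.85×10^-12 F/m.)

0.113 A

I_d = ε₀ dΦ_E/dt = ε₀ πR² (dE/dt) = (8.85×10^-12)(0.01800)(2.34×10^12) = 0.3728 A through the full plate area.
Through an area πr² the displacement current is I_d·(πr²/πR²) = I_d (r/R)² = 0.113 A.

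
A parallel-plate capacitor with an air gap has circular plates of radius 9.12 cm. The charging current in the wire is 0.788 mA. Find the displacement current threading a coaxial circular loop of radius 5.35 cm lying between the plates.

2.71×10^-4 A

Between the plates the displacement current equals the wire current: I_d = 0.788 mA = 7.88×10^-4 A.
Through an area πr² the displacement current is I_d·(πr²/πR²) = I_d (r/R)² = 2.71×10^-4 A.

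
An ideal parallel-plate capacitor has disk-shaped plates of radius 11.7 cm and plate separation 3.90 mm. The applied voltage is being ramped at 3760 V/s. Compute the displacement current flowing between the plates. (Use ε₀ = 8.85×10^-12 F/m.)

C = ε₀A/d = (8.85×10^-12)(0.04301)/(3.90×10^-3) = 9.760×10^-11 F.
I_d = C dV/dt = (9.760×10^-11)(3760) = 3.67×10^-7 A.

3.67×10^-7 A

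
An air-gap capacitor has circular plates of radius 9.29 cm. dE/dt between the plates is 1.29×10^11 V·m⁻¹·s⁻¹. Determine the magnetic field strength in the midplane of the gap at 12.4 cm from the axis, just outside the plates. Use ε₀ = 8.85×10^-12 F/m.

Total displacement current: I_d = ε₀(πR²)(dE/dt) = (8.85×10^-12)(0.02711)(1.29×10^11) = 0.03095 A.
For r ≥ R the full I_d is enclosed: B = μ₀ I_d/(2πr) = (4π×10^-7)(0.03095)/(2π·0.124) = 4.99×10^-8 T.

4.99×10^-8 T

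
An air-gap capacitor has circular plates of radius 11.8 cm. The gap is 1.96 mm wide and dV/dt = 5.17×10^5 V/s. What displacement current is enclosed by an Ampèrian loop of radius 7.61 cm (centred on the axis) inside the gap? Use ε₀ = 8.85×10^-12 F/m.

dE/dt = (dV/dt)/d = 2.638×10^8 V/(m·s); I_d = ε₀(πR²)(dE/dt) = (8.85×10^-12)(0.04374)(2.638×10^8) = 1.021×10^-4 A.
Through an area πr² the displacement current is I_d·(πr²/πR²) = I_d (r/R)² = 4.25×10^-5 A.

4.25×10^-5 A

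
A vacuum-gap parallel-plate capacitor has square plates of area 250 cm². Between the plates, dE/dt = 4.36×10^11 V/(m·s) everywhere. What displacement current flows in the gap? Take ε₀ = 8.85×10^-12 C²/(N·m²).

I_d = ε₀ A (dE/dt) = (8.85×10^-12)(0.0250 m²)(4.36×10^11) = 0.0965 A.

0.0965 A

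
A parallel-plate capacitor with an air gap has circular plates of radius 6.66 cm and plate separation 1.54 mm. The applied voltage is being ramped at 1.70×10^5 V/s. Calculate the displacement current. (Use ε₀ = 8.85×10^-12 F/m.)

The displacement current equals the charging current C dV/dt. With C = ε₀A/d = (8.85×10^-12)(0.01393)/(1.54×10^-3) = 8.005×10^-11 F, I_d = (8.005×10^-11)(1.70×10^5) = 1.36×10^-5 A.

1.36×10^-5 A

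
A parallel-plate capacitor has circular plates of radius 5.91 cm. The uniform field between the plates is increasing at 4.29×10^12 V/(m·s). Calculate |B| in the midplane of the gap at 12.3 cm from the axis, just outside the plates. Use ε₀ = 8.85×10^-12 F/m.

Total displacement current: I_d = ε₀(πR²)(dE/dt) = (8.85×10^-12)(0.01097)(4.29×10^12) = 0.4165 A.
For r ≥ R the full I_d is enclosed: B = μ₀ I_d/(2πr) = (4π×10^-7)(0.4165)/(2π·0.123) = 6.77×10^-7 T.

6.77×10^-7 T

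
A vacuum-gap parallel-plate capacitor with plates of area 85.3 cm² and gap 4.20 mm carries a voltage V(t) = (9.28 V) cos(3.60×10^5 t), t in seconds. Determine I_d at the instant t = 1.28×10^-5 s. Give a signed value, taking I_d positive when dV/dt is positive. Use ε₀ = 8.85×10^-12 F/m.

C = ε₀A/d = (8.85×10^-12)(8.53×10^-3)/(4.20×10^-3) = 1.797×10^-11 F. dV/dt = V₀ω·−sin(ωt); at ωt = 4.608 rad this factor is 0.9946.
I_d = C dV/dt = (1.797×10^-11)(9.28)(3.60×10^5)(0.9946) = 5.97×10^-5 A.

5.97×10^-5 A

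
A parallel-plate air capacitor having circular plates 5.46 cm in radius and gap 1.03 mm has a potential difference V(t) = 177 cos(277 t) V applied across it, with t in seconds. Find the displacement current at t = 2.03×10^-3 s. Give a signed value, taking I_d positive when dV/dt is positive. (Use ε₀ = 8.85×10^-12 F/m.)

dE/dt = (V₀ω/d)·−sin(ωt) with ωt = 0.56231 rad: (177)(277)(-0.5331)/(1.03×10^-3) = -2.538×10^7 V/(m·s).
I_d = ε₀ A dE/dt = (8.85×10^-12)(9.366×10^-3)(-2.538×10^7) = -2.10×10^-6 A.

-2.10×10^-6 A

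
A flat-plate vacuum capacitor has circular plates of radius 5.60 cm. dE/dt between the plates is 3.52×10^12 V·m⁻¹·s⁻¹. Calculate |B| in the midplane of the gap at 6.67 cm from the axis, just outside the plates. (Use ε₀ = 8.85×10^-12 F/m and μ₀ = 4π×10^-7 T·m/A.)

9.20×10^-7 T

Total displacement current: I_d = ε₀(πR²)(dE/dt) = (8.85×10^-12)(9.852×10^-3)(3.52×10^12) = 0.3069 A.
For r ≥ R the full I_d is enclosed: B = μ₀ I_d/(2πr) = (4π×10^-7)(0.3069)/(2π·0.0667) = 9.20×10^-7 T.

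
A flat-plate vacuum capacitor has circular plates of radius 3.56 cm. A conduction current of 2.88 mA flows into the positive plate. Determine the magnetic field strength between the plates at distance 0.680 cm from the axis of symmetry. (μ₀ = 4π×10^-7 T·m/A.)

Between the plates the displacement current equals the wire current: I_d = 2.88 mA = 2.88×10^-3 A.
For r < R the Ampère–Maxwell law gives B(2πr) = μ₀ I_d (r²/R²), so B = μ₀ I_d r/(2πR²) = (4π×10^-7)(2.88×10^-3)(6.80×10^-3)/(2π·0.0356²) = 3.09×10^-9 T.

3.09×10^-9 T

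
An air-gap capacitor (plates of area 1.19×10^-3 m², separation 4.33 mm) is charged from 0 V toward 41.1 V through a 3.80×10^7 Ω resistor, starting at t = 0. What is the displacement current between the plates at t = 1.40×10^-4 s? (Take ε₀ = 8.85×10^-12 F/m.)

2.38×10^-7 A

C = ε₀A/d = (8.85×10^-12)(1.19×10^-3)/(4.33×10^-3) = 2.432×10^-12 F, so τ = RC = 9.242×10^-5 s.
The conduction current is I(t) = (V₀/R) e^(−t/τ), and the displacement current between the plates equals it.
t/τ = 1.515; I_d = (41.1/3.80×10^7) · e^(−1.515) = (1.082×10^-6)(0.2198) = 2.38×10^-7 A.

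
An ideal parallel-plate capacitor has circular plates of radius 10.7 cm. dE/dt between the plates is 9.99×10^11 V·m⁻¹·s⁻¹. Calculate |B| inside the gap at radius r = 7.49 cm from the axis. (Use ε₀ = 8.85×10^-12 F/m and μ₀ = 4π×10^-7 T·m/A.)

4.16×10^-7 T

Through the whole plate area (πR² = 0.03597 m²), I_d = ε₀ πR² dE/dt = 0.3180 A.
∮B·dl = μ₀ I_d,enc with I_d,enc = I_d r²/R² = 0.1558 A; so B = μ₀ I_d,enc/(2πr) = 4.16×10^-7 T.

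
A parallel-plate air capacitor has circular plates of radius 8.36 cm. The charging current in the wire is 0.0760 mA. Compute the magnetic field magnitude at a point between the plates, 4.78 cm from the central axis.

1.04×10^-10 T

By continuity the displacement current in the gap matches the conduction current: I_d = 7.60×10^-5 A.
For r < R the Ampère–Maxwell law gives B(2πr) = μ₀ I_d (r²/R²), so B = μ₀ I_d r/(2πR²) = (4π×10^-7)(7.60×10^-5)(0.0478)/(2π·0.0836²) = 1.04×10^-10 T.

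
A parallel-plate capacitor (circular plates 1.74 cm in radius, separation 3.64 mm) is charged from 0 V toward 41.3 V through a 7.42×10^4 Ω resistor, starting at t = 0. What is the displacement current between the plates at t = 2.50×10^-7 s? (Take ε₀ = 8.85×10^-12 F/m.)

1.30×10^-4 A

C = ε₀A/d = (8.85×10^-12)(9.511×10^-4)/(3.64×10^-3) = 2.312×10^-12 F, so τ = RC = 1.716×10^-7 s.
The conduction current is I(t) = (V₀/R) e^(−t/τ), and the displacement current between the plates equals it.
t/τ = 1.457; I_d = (41.3/7.42×10^4) · e^(−1.457) = (5.566×10^-4)(0.2329) = 1.30×10^-4 A.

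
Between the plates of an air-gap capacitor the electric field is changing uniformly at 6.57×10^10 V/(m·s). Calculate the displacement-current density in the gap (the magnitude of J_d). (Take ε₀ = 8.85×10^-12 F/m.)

J_d = ε₀ ∂E/∂t, so J_d = 0.581 A/m².

0.581 A/m²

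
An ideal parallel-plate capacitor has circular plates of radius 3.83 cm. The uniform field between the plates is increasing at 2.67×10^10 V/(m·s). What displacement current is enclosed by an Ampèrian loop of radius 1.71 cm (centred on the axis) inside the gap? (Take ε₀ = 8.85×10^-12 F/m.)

2.17×10^-4 A

I_d = ε₀ dΦ_E/dt = ε₀ πR² (dE/dt) = (8.85×10^-12)(4.608×10^-3)(2.67×10^10) = 1.089×10^-3 A through the full plate area.
The field is uniform, so I_d,enc = I_d (r/R)² = (1.089×10^-3)(1.71/3.83)² = 2.17×10^-4 A.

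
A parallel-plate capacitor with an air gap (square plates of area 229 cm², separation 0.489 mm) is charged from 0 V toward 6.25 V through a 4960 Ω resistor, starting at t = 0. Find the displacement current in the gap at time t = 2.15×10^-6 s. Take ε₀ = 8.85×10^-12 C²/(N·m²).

4.43×10^-4 A

C = ε₀A/d = (8.85×10^-12)(0.0229)/(4.89×10^-4) = 4.144×10^-10 F, so τ = RC = 2.055×10^-6 s.
The conduction current is I(t) = (V₀/R) e^(−t/τ), and the displacement current between the plates equals it.
t/τ = 1.046; I_d = (6.25/4960) · e^(−1.046) = (1.260×10^-3)(0.3513) = 4.43×10^-4 A.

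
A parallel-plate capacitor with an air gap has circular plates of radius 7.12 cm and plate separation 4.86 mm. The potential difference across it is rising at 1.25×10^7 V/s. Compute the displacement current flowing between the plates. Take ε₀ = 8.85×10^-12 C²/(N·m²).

The field between the plates is E = V/d, so dE/dt = (1.25×10^7)/(4.86×10^-3 m) = 2.572×10^9 V/(m·s).
I_d = ε₀ A (dE/dt) = (8.85×10^-12)(0.01593)(2.572×10^9) = 3.63×10^-4 A.

3.63×10^-4 A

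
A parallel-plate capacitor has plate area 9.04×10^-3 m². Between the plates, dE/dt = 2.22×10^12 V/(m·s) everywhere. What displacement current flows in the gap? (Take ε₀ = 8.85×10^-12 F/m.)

I_d = ε₀ A (dE/dt) = (8.85×10^-12)(9.04×10^-3 m²)(2.22×10^12) = 0.178 A.

0.178 A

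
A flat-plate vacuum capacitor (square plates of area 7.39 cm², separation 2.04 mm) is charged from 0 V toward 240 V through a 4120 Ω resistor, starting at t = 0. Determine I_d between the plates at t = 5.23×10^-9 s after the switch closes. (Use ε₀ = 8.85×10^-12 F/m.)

C = ε₀A/d = (8.85×10^-12)(7.39×10^-4)/(2.04×10^-3) = 3.206×10^-12 F, so τ = RC = 1.321×10^-8 s.
The conduction current is I(t) = (V₀/R) e^(−t/τ), and the displacement current between the plates equals it.
t/τ = 0.3959; I_d = (240/4120) · e^(−0.3959) = (0.05825)(0.6731) = 0.0392 A.

0.0392 A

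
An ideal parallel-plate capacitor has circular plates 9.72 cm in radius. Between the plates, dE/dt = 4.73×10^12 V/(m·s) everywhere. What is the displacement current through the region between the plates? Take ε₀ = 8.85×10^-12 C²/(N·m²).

1.24 A

The displacement current is ε₀ times dΦ_E/dt = ε₀ A dE/dt = (8.85×10^-12)(0.02968)(4.73×10^12) = 1.24 A.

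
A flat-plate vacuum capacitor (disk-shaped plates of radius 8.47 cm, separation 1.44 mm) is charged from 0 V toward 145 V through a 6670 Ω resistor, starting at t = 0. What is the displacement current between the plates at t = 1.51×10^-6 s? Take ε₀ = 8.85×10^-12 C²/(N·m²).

C = ε₀A/d = (8.85×10^-12)(0.02254)/(1.44×10^-3) = 1.385×10^-10 F, so τ = RC = 9.238×10^-7 s.
The conduction current is I(t) = (V₀/R) e^(−t/τ), and the displacement current between the plates equals it.
t/τ = 1.635; I_d = (145/6670) · e^(−1.635) = (0.02174)(0.1950) = 4.24×10^-3 A.

4.24×10^-3 A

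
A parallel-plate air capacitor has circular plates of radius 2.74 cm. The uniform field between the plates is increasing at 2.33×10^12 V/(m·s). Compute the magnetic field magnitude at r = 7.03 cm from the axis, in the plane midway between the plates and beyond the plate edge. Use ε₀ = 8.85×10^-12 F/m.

1.38×10^-7 T

Total displacement current: I_d = ε₀(πR²)(dE/dt) = (8.85×10^-12)(2.359×10^-3)(2.33×10^12) = 0.04864 A.
For r ≥ R the full I_d is enclosed: B = μ₀ I_d/(2πr) = (4π×10^-7)(0.04864)/(2π·0.0703) = 1.38×10^-7 T.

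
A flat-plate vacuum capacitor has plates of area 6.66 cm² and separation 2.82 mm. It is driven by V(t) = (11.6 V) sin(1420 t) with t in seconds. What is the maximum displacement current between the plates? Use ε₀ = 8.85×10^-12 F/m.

C = ε₀A/d = (8.85×10^-12)(6.66×10^-4)/(2.82×10^-3) = 2.090×10^-12 F; ω = 1420 rad/s.
I_d = C dV/dt, so |I_d|_max = C V₀ ω = (2.090×10^-12)(11.6)(1420) = 3.44×10^-8 A.

3.44×10^-8 A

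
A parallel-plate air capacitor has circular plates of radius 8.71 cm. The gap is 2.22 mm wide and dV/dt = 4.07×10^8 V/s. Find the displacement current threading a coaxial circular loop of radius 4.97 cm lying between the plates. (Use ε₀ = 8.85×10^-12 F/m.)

dE/dt = (dV/dt)/d = 1.833×10^11 V/(m·s); I_d = ε₀(πR²)(dE/dt) = (8.85×10^-12)(0.02383)(1.833×10^11) = 0.03866 A.
The field is uniform, so I_d,enc = I_d (r/R)² = (0.03866)(4.97/8.71)² = 0.0126 A.

0.0126 A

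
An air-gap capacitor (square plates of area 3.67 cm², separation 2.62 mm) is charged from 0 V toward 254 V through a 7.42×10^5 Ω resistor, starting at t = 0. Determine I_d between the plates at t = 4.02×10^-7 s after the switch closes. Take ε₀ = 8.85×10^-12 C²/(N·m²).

2.21×10^-4 A

With C = ε₀A/d = (8.85×10^-12)(3.67×10^-4)/(2.62×10^-3) = 1.240×10^-12 F, the time constant is τ = RC = 9.201×10^-7 s, so t/τ = 0.4369 and e^(−t/τ) = 0.6460.
I_d = I_cond = (V₀/R) e^(−t/τ) = (3.423×10^-4)(0.6460) = 2.21×10^-4 A.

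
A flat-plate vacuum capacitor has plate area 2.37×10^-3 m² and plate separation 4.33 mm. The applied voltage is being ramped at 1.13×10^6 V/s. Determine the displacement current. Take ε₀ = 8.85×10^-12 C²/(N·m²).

5.47×10^-6 A

The displacement current equals the charging current C dV/dt. With C = ε₀A/d = (8.85×10^-12)(2.37×10^-3)/(4.33×10^-3) = 4.844×10^-12 F, I_d = (4.844×10^-12)(1.13×10^6) = 5.47×10^-6 A.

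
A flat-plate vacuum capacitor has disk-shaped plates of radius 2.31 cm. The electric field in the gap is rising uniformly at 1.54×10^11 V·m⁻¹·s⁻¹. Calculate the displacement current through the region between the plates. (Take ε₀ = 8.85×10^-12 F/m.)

2.28×10^-3 A

The displacement current is ε₀ times dΦ_E/dt = ε₀ A dE/dt = (8.85×10^-12)(1.676×10^-3)(1.54×10^11) = 2.28×10^-3 A.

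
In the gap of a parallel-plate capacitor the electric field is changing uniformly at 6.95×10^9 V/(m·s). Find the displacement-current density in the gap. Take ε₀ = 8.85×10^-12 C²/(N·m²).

0.0615 A/m²

J_d = ε₀ ∂E/∂t, so J_d = 0.0615 A/m².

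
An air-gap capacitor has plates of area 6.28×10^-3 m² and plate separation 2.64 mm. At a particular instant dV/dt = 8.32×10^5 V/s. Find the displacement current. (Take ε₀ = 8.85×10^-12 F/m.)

C = ε₀A/d = (8.85×10^-12)(6.28×10^-3)/(2.64×10^-3) = 2.105×10^-11 F.
I_d = C dV/dt = (2.105×10^-11)(8.32×10^5) = 1.75×10^-5 A.

1.75×10^-5 A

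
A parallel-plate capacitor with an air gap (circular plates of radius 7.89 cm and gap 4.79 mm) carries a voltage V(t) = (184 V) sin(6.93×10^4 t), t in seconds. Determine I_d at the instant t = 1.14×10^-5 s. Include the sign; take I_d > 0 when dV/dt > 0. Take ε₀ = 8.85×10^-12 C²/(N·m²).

3.24×10^-4 A

dV/dt = (184)(6.93×10^4)·cos(0.79002) = 8.975×10^6 V/s.
I_d = C dV/dt with C = ε₀A/d = (8.85×10^-12)(0.01956)/(4.79×10^-3) = 3.614×10^-11 F, so I_d = (3.614×10^-11)(8.975×10^6) = 3.24×10^-4 A.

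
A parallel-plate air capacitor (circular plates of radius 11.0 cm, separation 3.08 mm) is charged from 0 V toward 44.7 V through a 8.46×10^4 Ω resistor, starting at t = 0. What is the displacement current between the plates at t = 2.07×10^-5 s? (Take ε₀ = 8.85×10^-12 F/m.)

5.62×10^-5 A

C = ε₀A/d = (8.85×10^-12)(0.03801)/(3.08×10^-3) = 1.092×10^-10 F, so τ = RC = 9.238×10^-6 s.
The conduction current is I(t) = (V₀/R) e^(−t/τ), and the displacement current between the plates equals it.
t/τ = 2.241; I_d = (44.7/8.46×10^4) · e^(−2.241) = (5.284×10^-4)(0.1064) = 5.62×10^-5 A.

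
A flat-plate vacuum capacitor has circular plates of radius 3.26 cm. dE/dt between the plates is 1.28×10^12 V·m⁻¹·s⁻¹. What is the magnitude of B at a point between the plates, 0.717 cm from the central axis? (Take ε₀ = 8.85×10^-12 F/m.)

5.10×10^-8 T

Total displacement current: I_d = ε₀(πR²)(dE/dt) = (8.85×10^-12)(3.339×10^-3)(1.28×10^12) = 0.03782 A.
An Ampèrian loop of radius r encloses a fraction (r/R)² of I_d. Then B·2πr = μ₀ I_d (r/R)², giving B = μ₀ I_d r/(2πR²) = 5.10×10^-8 T.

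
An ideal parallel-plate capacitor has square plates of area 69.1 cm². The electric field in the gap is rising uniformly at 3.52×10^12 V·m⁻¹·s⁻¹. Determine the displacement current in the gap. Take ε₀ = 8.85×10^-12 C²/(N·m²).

The displacement current is ε₀ times dΦ_E/dt = ε₀ A dE/dt = (8.85×10^-12)(6.91×10^-3)(3.52×10^12) = 0.215 A.

0.215 A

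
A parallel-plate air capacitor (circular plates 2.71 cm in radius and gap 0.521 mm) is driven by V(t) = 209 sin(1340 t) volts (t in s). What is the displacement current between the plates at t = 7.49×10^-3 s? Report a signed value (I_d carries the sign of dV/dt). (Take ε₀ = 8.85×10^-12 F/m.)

-8.99×10^-6 A

dV/dt = (209)(1340)·cos(10.0366) = -2.293×10^5 V/s.
I_d = C dV/dt with C = ε₀A/d = (8.85×10^-12)(2.307×10^-3)/(5.21×10^-4) = 3.919×10^-11 F, so I_d = (3.919×10^-11)(-2.293×10^5) = -8.99×10^-6 A.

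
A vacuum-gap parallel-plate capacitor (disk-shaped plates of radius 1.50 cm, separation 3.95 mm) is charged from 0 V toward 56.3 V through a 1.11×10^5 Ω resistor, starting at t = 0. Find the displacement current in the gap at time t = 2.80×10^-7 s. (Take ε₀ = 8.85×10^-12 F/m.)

C = ε₀A/d = (8.85×10^-12)(7.069×10^-4)/(3.95×10^-3) = 1.584×10^-12 F and τ = RC = 1.758×10^-7 s. I_d in the gap equals the RC charging current.
I_d(t) = (V₀/R) e^(−t/τ) = 5.072×10^-4 · e^(−1.593) = 1.03×10^-4 A.

1.03×10^-4 A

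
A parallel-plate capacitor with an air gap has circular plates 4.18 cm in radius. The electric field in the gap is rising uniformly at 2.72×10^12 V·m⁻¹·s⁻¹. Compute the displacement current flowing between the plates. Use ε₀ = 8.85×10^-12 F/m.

I_d = ε₀ A (dE/dt) = (8.85×10^-12)(5.489×10^-3 m²)(2.72×10^12) = 0.132 A.

0.132 A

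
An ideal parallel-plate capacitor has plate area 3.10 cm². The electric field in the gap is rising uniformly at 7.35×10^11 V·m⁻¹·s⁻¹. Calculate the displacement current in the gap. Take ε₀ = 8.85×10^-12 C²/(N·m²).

I_d = ε₀ A (dE/dt) = (8.85×10^-12)(3.10×10^-4 m²)(7.35×10^11) = 2.02×10^-3 A.

2.02×10^-3 A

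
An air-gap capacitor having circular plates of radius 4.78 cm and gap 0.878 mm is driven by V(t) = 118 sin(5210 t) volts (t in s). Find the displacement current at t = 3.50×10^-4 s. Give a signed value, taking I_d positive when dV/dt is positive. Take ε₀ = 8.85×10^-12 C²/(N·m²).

-1.11×10^-5 A

dV/dt = (118)(5210)·cos(1.8235) = -1.537×10^5 V/s.
I_d = C dV/dt with C = ε₀A/d = (8.85×10^-12)(7.178×10^-3)/(8.78×10^-4) = 7.235×10^-11 F, so I_d = (7.235×10^-11)(-1.537×10^5) = -1.11×10^-5 A.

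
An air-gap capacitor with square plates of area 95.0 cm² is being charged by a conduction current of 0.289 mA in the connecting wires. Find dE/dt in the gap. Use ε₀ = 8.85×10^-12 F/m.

The displacement current between the plates equals the conduction current, I_d = 0.289 mA.
Then dE/dt = I_d/(ε₀A) = 3.44×10^9 V/(m·s).

3.44×10^9 V/(m·s)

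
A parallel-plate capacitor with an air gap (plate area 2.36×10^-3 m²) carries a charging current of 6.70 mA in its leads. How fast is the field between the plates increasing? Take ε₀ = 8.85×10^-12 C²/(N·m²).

Charge continuity gives I_d = I = 6.70×10^-3 A between the plates.
Inverting I_d = ε₀ A dE/dt gives dE/dt = 6.70×10^-3 / (8.85×10^-12 · 2.36×10^-3) = 3.21×10^11 V/(m·s).

3.21×10^11 V/(m·s)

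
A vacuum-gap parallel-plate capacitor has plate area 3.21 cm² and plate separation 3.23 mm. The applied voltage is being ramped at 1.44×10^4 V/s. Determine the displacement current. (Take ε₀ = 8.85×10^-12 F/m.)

1.27×10^-8 A

The displacement current equals the charging current C dV/dt. With C = ε₀A/d = (8.85×10^-12)(3.21×10^-4)/(3.23×10^-3) = 8.795×10^-13 F, I_d = (8.795×10^-13)(1.44×10^4) = 1.27×10^-8 A.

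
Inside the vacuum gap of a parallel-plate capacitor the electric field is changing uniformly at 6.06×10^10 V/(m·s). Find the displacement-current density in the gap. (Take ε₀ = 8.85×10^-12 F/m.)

J_d = ε₀ dE/dt = (8.85×10^-12)(6.06×10^10) = 0.536 A/m².

0.536 A/m²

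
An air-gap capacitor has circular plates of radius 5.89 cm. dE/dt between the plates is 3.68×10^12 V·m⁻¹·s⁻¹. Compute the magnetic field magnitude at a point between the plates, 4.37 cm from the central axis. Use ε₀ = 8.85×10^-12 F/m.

I_d = ε₀ dΦ_E/dt = ε₀ πR² (dE/dt) = (8.85×10^-12)(0.01090)(3.68×10^12) = 0.3550 A through the full plate area.
For r < R the Ampère–Maxwell law gives B(2πr) = μ₀ I_d (r²/R²), so B = μ₀ I_d r/(2πR²) = (4π×10^-7)(0.3550)(0.0437)/(2π·0.0589²) = 8.94×10^-7 T.

8.94×10^-7 T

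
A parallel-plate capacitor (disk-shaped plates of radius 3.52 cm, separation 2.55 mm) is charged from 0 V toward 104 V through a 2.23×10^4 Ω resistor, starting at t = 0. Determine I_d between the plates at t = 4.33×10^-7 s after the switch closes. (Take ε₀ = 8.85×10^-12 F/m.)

1.11×10^-3 A

C = ε₀A/d = (8.85×10^-12)(3.893×10^-3)/(2.55×10^-3) = 1.351×10^-11 F, so τ = RC = 3.013×10^-7 s.
The conduction current is I(t) = (V₀/R) e^(−t/τ), and the displacement current between the plates equals it.
t/τ = 1.437; I_d = (104/2.23×10^4) · e^(−1.437) = (4.664×10^-3)(0.2376) = 1.11×10^-3 A.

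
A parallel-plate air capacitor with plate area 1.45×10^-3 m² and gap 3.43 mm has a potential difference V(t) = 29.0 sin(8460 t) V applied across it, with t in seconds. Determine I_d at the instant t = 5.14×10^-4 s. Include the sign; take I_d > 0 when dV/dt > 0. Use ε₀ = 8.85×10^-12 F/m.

-3.27×10^-7 A

C = ε₀A/d = (8.85×10^-12)(1.45×10^-3)/(3.43×10^-3) = 3.741×10^-12 F. dV/dt = V₀ω·cos(ωt); at ωt = 4.34844 rad this factor is -0.3560.
I_d = C dV/dt = (3.741×10^-12)(29.0)(8460)(-0.3560) = -3.27×10^-7 A.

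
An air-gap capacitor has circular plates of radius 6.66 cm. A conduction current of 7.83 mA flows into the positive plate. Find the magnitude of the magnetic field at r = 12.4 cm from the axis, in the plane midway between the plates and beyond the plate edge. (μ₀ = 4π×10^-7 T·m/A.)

1.26×10^-8 T

Between the plates the displacement current equals the wire current: I_d = 7.83 mA = 7.83×10^-3 A.
Outside the plates the loop encloses all of I_d, so B·2πr = μ₀ I_d and B = 1.26×10^-8 T.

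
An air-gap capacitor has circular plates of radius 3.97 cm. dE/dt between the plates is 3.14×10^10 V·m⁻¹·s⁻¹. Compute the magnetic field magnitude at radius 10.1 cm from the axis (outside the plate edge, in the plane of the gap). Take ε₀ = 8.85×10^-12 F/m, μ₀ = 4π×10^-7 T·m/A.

Total displacement current: I_d = ε₀(πR²)(dE/dt) = (8.85×10^-12)(4.951×10^-3)(3.14×10^10) = 1.376×10^-3 A.
With r > R the enclosed displacement current is the full I_d; B = μ₀ I_d / (2πr) = 2.72×10^-9 T.

2.72×10^-9 T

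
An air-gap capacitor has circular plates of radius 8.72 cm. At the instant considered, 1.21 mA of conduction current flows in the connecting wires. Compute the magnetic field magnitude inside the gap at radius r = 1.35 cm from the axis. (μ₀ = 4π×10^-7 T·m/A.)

Between the plates the displacement current equals the wire current: I_d = 1.21 mA = 1.21×10^-3 A.
An Ampèrian loop of radius r encloses a fraction (r/R)² of I_d. Then B·2πr = μ₀ I_d (r/R)², giving B = μ₀ I_d r/(2πR²) = 4.30×10^-10 T.

4.30×10^-10 T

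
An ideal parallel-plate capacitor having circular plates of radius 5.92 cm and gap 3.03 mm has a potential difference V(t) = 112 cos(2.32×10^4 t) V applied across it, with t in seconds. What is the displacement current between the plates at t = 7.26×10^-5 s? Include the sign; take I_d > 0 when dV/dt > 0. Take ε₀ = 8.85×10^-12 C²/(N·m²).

dV/dt = (112)(2.32×10^4)·−sin(1.68432) = -2.582×10^6 V/s.
I_d = C dV/dt with C = ε₀A/d = (8.85×10^-12)(0.01101)/(3.03×10^-3) = 3.216×10^-11 F, so I_d = (3.216×10^-11)(-2.582×10^6) = -8.30×10^-5 A.

-8.30×10^-5 A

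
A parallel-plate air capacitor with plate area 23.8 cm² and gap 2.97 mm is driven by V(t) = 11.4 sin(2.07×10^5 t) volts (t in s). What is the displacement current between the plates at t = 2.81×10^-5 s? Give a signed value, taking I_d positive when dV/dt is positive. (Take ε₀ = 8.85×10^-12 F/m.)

dV/dt = (11.4)(2.07×10^5)·cos(5.8167) = 2.108×10^6 V/s.
I_d = C dV/dt with C = ε₀A/d = (8.85×10^-12)(2.38×10^-3)/(2.97×10^-3) = 7.092×10^-12 F, so I_d = (7.092×10^-12)(2.108×10^6) = 1.49×10^-5 A.

1.49×10^-5 A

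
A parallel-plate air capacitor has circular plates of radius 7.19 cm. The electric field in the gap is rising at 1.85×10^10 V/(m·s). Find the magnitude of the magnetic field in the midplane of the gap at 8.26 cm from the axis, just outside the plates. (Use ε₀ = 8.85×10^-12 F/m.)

6.44×10^-9 T

Total displacement current: I_d = ε₀(πR²)(dE/dt) = (8.85×10^-12)(0.01624)(1.85×10^10) = 2.659×10^-3 A.
For r ≥ R the full I_d is enclosed: B = μ₀ I_d/(2πr) = (4π×10^-7)(2.659×10^-3)/(2π·0.0826) = 6.44×10^-9 T.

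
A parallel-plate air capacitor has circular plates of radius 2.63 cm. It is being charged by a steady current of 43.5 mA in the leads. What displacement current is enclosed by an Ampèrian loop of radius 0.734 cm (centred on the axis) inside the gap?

3.39×10^-3 A

Between the plates the displacement current equals the wire current: I_d = 43.5 mA = 0.0435 A.
Since J_d is uniform, the enclosed fraction is (r/R)² = 0.07789, giving I_d,enc = 3.39×10^-3 A.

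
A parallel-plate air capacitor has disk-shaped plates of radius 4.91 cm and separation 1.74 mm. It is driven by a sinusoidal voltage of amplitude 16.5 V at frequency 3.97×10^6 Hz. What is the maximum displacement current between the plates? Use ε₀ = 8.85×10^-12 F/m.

C = ε₀A/d = (8.85×10^-12)(7.574×10^-3)/(1.74×10^-3) = 3.852×10^-11 F; ω = 2πf = 2.494×10^7 rad/s.
I_d = C dV/dt, so |I_d|_max = C V₀ ω = (3.852×10^-11)(16.5)(2.494×10^7) = 0.0159 A.

0.0159 A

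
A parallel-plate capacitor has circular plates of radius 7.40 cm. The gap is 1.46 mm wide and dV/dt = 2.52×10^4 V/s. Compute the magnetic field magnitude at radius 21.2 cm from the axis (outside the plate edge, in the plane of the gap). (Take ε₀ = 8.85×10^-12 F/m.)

2.48×10^-12 T

With E = V/d, dE/dt = 1.726×10^7 V/(m·s) and πR² = 0.01720 m², giving I_d = ε₀ πR² dE/dt = 2.627×10^-6 A.
With r > R the enclosed displacement current is the full I_d; B = μ₀ I_d / (2πr) = 2.48×10^-12 T.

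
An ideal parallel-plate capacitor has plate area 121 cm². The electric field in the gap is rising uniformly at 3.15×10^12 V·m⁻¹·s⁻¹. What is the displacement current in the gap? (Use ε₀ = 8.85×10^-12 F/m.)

0.337 A

The displacement current is ε₀ times dΦ_E/dt = ε₀ A dE/dt = (8.85×10^-12)(0.0121)(3.15×10^12) = 0.337 A.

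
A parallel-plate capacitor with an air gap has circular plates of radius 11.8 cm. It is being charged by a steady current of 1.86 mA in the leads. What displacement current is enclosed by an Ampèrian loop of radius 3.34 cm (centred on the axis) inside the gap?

1.49×10^-4 A

No conduction current crosses the gap, so I_d there equals the 1.86×10^-3 A in the leads.
The field is uniform, so I_d,enc = I_d (r/R)² = (1.86×10^-3)(3.34/11.8)² = 1.49×10^-4 A.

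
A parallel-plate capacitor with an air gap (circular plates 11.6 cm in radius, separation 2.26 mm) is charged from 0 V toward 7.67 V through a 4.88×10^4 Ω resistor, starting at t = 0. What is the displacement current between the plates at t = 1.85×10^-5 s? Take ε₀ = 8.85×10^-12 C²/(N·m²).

With C = ε₀A/d = (8.85×10^-12)(0.04227)/(2.26×10^-3) = 1.655×10^-10 F, the time constant is τ = RC = 8.076×10^-6 s, so t/τ = 2.291 and e^(−t/τ) = 0.1012.
I_d = I_cond = (V₀/R) e^(−t/τ) = (1.572×10^-4)(0.1012) = 1.59×10^-5 A.

1.59×10^-5 A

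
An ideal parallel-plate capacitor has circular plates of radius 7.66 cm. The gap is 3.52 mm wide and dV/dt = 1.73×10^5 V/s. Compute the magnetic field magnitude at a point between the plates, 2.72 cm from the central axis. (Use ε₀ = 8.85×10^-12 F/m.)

7.43×10^-12 T

I_d = C dV/dt with C = ε₀πR²/d = 4.634×10^-11 F, so I_d = (4.634×10^-11)(1.73×10^5) = 8.017×10^-6 A.
∮B·dl = μ₀ I_d,enc with I_d,enc = I_d r²/R² = 1.011×10^-6 A; so B = μ₀ I_d,enc/(2πr) = 7.43×10^-12 T.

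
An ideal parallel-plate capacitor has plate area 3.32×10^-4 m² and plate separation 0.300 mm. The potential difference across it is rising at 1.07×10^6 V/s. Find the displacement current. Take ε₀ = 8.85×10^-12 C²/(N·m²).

E = V/d so dE/dt = (dV/dt)/d = 3.567×10^9 V/(m·s), and I_d = ε₀ A dE/dt = (8.85×10^-12)(3.32×10^-4)(3.567×10^9) = 1.05×10^-5 A.

1.05×10^-5 A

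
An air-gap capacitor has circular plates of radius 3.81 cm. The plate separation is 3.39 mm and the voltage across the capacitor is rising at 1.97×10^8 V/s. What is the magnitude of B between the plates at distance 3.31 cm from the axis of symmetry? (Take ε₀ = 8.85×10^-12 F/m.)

dE/dt = (dV/dt)/d = 5.811×10^10 V/(m·s); I_d = ε₀(πR²)(dE/dt) = (8.85×10^-12)(4.560×10^-3)(5.811×10^10) = 2.345×10^-3 A.
∮B·dl = μ₀ I_d,enc with I_d,enc = I_d r²/R² = 1.770×10^-3 A; so B = μ₀ I_d,enc/(2πr) = 1.07×10^-8 T.

1.07×10^-8 T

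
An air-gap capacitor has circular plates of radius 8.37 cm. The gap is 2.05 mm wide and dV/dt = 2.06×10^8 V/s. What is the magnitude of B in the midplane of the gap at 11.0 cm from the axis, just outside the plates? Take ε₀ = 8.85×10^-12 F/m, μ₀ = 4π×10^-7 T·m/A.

With E = V/d, dE/dt = 1.005×10^11 V/(m·s) and πR² = 0.02201 m², giving I_d = ε₀ πR² dE/dt = 0.01958 A.
For r ≥ R the full I_d is enclosed: B = μ₀ I_d/(2πr) = (4π×10^-7)(0.01958)/(2π·0.110) = 3.56×10^-8 T.

3.56×10^-8 T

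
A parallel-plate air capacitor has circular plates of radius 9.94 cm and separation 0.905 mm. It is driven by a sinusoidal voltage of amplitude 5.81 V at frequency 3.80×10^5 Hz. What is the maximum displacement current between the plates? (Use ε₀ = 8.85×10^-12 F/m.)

The displacement current equals the conduction current C dV/dt, which peaks at C V₀ ω.
With C = ε₀A/d = (8.85×10^-12)(0.03104)/(9.05×10^-4) = 3.035×10^-10 F and ω = 2πf = 2.388×10^6 rad/s, I_d,max = (3.035×10^-10)(5.81)(2.388×10^6) = 4.21×10^-3 A.

4.21×10^-3 A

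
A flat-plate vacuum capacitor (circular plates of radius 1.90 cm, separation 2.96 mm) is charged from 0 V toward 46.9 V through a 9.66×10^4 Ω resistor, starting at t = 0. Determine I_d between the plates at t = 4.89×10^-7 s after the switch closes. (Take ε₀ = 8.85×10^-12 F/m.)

C = ε₀A/d = (8.85×10^-12)(1.134×10^-3)/(2.96×10^-3) = 3.391×10^-12 F, so τ = RC = 3.276×10^-7 s.
The conduction current is I(t) = (V₀/R) e^(−t/τ), and the displacement current between the plates equals it.
t/τ = 1.493; I_d = (46.9/9.66×10^4) · e^(−1.493) = (4.855×10^-4)(0.2247) = 1.09×10^-4 A.

1.09×10^-4 A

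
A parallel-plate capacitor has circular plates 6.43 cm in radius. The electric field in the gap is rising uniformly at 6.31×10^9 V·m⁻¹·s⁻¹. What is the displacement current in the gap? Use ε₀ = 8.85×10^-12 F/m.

7.25×10^-4 A

With a uniform field, Φ_E = EA, so I_d = ε₀ A dE/dt = 7.25×10^-4 A.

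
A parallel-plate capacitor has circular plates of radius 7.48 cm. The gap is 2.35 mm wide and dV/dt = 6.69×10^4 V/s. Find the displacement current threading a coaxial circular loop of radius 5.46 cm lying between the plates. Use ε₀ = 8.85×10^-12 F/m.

dE/dt = (dV/dt)/d = 2.847×10^7 V/(m·s); I_d = ε₀(πR²)(dE/dt) = (8.85×10^-12)(0.01758)(2.847×10^7) = 4.429×10^-6 A.
Since J_d is uniform, the enclosed fraction is (r/R)² = 0.5328, giving I_d,enc = 2.36×10^-6 A.

2.36×10^-6 A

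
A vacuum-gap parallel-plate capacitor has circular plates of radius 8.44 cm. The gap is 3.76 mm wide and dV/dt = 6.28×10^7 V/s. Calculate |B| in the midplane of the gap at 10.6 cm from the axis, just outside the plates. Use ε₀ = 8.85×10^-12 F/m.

6.24×10^-9 T

dE/dt = (dV/dt)/d = 1.670×10^10 V/(m·s); I_d = ε₀(πR²)(dE/dt) = (8.85×10^-12)(0.02238)(1.670×10^10) = 3.308×10^-3 A.
Outside the plates the loop encloses all of I_d, so B·2πr = μ₀ I_d and B = 6.24×10^-9 T.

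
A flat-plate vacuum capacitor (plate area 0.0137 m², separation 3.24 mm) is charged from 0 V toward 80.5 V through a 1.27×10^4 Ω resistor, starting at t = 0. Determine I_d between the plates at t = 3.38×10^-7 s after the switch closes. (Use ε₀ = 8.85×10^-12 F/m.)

With C = ε₀A/d = (8.85×10^-12)(0.0137)/(3.24×10^-3) = 3.742×10^-11 F, the time constant is τ = RC = 4.752×10^-7 s, so t/τ = 0.7113 and e^(−t/τ) = 0.4910.
I_d = I_cond = (V₀/R) e^(−t/τ) = (6.339×10^-3)(0.4910) = 3.11×10^-3 A.

3.11×10^-3 A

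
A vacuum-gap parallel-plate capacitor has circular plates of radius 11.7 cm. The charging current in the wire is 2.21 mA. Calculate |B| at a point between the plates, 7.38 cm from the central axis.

Between the plates the displacement current equals the wire current: I_d = 2.21 mA = 2.21×10^-3 A.
An Ampèrian loop of radius r encloses a fraction (r/R)² of I_d. Then B·2πr = μ₀ I_d (r/R)², giving B = μ₀ I_d r/(2πR²) = 2.38×10^-9 T.

2.38×10^-9 T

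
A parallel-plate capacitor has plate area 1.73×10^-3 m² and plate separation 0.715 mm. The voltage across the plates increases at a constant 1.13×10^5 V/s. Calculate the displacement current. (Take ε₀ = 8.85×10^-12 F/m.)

2.42×10^-6 A

The field between the plates is E = V/d, so dE/dt = (1.13×10^5)/(7.15×10^-4 m) = 1.580×10^8 V/(m·s).
I_d = ε₀ A (dE/dt) = (8.85×10^-12)(1.73×10^-3)(1.580×10^8) = 2.42×10^-6 A.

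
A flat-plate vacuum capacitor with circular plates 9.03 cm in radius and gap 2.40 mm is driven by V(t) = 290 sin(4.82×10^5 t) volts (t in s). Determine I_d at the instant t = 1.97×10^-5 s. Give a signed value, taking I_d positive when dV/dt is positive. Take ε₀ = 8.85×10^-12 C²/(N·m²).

dE/dt = (V₀ω/d)·cos(ωt) with ωt = 9.4954 rad: (290)(4.82×10^5)(-0.9975)/(2.40×10^-3) = -5.810×10^10 V/(m·s).
I_d = ε₀ A dE/dt = (8.85×10^-12)(0.02562)(-5.810×10^10) = -0.0132 A.

-0.0132 A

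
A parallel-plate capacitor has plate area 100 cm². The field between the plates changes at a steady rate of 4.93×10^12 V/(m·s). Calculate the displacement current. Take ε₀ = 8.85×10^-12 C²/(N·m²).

The displacement current is ε₀ times dΦ_E/dt = ε₀ A dE/dt = (8.85×10^-12)(0.0100)(4.93×10^12) = 0.436 A.

0.436 A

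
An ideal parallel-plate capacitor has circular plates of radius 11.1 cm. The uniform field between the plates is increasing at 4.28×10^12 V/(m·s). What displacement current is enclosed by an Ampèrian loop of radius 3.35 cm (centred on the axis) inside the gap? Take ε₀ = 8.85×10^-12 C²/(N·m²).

0.134 A

Through the whole plate area (πR² = 0.03871 m²), I_d = ε₀ πR² dE/dt = 1.466 A.
Since J_d is uniform, the enclosed fraction is (r/R)² = 0.09108, giving I_d,enc = 0.134 A.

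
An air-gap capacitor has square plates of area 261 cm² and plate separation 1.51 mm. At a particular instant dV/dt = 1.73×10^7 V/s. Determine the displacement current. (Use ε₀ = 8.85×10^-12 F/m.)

2.65×10^-3 A

E = V/d so dE/dt = (dV/dt)/d = 1.146×10^10 V/(m·s), and I_d = ε₀ A dE/dt = (8.85×10^-12)(0.0261)(1.146×10^10) = 2.65×10^-3 A.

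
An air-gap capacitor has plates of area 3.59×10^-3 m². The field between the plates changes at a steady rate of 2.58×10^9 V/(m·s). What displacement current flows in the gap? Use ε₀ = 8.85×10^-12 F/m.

With a uniform field, Φ_E = EA, so I_d = ε₀ A dE/dt = 8.20×10^-5 A.

8.20×10^-5 A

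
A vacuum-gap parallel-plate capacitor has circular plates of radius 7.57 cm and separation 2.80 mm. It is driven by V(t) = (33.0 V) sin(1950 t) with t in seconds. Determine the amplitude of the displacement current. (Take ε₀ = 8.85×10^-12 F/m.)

3.66×10^-6 A

C = ε₀A/d = (8.85×10^-12)(0.01800)/(2.80×10^-3) = 5.689×10^-11 F; ω = 1950 rad/s.
I_d = C dV/dt, so |I_d|_max = C V₀ ω = (5.689×10^-11)(33.0)(1950) = 3.66×10^-6 A.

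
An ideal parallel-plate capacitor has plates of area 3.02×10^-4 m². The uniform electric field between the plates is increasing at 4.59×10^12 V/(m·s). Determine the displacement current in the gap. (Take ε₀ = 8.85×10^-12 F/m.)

With a uniform field, Φ_E = EA, so I_d = ε₀ A dE/dt = 0.0123 A.

0.0123 A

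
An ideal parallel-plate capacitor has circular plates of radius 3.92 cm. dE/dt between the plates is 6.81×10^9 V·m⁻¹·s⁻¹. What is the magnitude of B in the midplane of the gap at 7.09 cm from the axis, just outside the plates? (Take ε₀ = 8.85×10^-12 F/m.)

8.21×10^-10 T

Through the whole plate area (πR² = 4.827×10^-3 m²), I_d = ε₀ πR² dE/dt = 2.909×10^-4 A.
With r > R the enclosed displacement current is the full I_d; B = μ₀ I_d / (2πr) = 8.21×10^-10 T.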